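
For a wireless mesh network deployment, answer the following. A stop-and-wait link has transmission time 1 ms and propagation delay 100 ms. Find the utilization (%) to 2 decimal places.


Given: Ttrans = 1 ms, Tprop = 100 ms
RTT = 2 * Tprop = 2 * 100 = 200 ms
U = Ttrans / (Ttrans + RTT)
U = 1 / (1 + 200)
U = 1 / 201 = 0.004975
U% = 0.50%

0.50


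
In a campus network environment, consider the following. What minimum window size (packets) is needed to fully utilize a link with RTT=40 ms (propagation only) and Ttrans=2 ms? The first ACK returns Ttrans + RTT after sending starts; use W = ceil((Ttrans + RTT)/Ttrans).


Given: Ttrans = 2 ms, RTT = 40 ms (= 2 * Tprop, Tprop = 20 ms)
Time until first ACK returns = Ttrans + RTT = 2 + 40 = 42 ms
Need W * Ttrans >= Ttrans + RTT  ->  W >= (Ttrans + RTT) / Ttrans
(Ttrans + RTT) / Ttrans = 42 / 2 = 21
W_min = ceil(21) = 21

21


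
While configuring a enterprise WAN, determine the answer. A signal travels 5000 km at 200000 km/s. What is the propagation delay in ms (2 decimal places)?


Given: distance = 5000 km, speed = 200000 km/s
Delay = distance / speed = 5000 / 200000 seconds
Delay in ms = 5000 * 1000 / 200000
Delay = 25.0000 ms
Rounded to 2 dp = 25.00 ms

25.00


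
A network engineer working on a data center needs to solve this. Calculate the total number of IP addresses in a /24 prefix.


Given: CIDR prefix /24
Host bits = 32 - 24 = 8
Total addresses = 2^8 = 256

256


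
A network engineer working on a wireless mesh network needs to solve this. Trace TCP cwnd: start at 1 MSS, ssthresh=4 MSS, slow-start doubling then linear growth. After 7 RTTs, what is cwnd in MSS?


RTT 0: cwnd = 1 MSS (initial)
RTT 1: cwnd = 2 MSS (slow start, doubled)
RTT 2: cwnd = 4 MSS (slow start, doubled)
RTT 3: cwnd = 5 MSS (congestion avoidance, +1)
RTT 4: cwnd = 6 MSS (congestion avoidance, +1)
RTT 5: cwnd = 7 MSS (congestion avoidance, +1)
RTT 6: cwnd = 8 MSS (congestion avoidance, +1)
RTT 7: cwnd = 9 MSS (congestion avoidance, +1)

9


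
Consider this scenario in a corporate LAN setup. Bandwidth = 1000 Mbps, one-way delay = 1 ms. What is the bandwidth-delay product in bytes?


Given: bandwidth = 1000 Mbps, delay = 1 ms
BDP in bits = 1000 * 10^6 * 1 / 1000
BDP in bits = 1000000
BDP in bytes = 1000000 / 8 = 125000

125000


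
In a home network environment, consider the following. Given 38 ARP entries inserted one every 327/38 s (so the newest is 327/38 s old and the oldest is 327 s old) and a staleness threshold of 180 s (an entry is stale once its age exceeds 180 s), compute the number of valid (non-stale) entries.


Ages are k * 327/38 s for k = 1..38 (spacing = 8.6053 s).
Entry k is valid iff k * 327/38 <= 180 iff k <= 38 * 180 / 327 = 20.9174
n_valid = floor(20.9174) = 20
(n_stale = 38 - 20 = 18)

20


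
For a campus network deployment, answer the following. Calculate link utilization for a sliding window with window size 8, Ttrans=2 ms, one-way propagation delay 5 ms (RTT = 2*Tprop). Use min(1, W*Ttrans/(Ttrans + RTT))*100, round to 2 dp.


Given: W = 8, Ttrans = 2 ms, RTT = 10 ms (= 2 * Tprop, Tprop = 5 ms)
Cycle time = Ttrans + RTT = 2 + 10 = 12 ms (first packet sent until its ACK returns)
W * Ttrans = 8 * 2 = 16 ms of sending per cycle
W * Ttrans / (Ttrans + RTT) = 16 / 12 = 1.333333
U = min(1, 1.333333) = 1.000000
U% = 100.00%

100.00


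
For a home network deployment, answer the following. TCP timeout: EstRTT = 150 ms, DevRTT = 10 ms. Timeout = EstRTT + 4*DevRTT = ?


Given: EstRTT = 150 ms, DevRTT = 10 ms
Timeout = EstRTT + 4 * DevRTT
4 * DevRTT = 4 * 10 = 40
Timeout = 150 + 40 = 190 ms

190


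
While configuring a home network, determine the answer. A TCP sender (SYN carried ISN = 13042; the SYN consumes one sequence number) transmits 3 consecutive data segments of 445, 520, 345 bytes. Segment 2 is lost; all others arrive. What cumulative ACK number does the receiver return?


SYN uses sequence number 13042; first data byte = ISN + 1 = 13043.
Segment 1: SEQ = 13043, len = 445 B, covers [13043, 13487]
Segment 2: SEQ = 13488, len = 520 B, covers [13488, 14007] [LOST]
Segment 3: SEQ = 14008, len = 345 B, covers [14008, 14352]
In-order data received: bytes [13043, 13487] (segments 1..1).
Segment 2 missing -> gap begins at byte 13488; later segments buffered out of order.
Cumulative ACK = next expected in-order byte = 13043 + 445 = 13488

13488


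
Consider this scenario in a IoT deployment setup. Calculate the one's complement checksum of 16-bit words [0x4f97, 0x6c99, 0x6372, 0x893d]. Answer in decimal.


Given words: [0x4f97, 0x6c99, 0x6372, 0x893d]
Step 1: Sum all words
Raw sum = 20375 + 27801 + 25458 + 35133 = 108767
Step 2: Fold carry: (43231 + 1) = 43232
One's complement = ~43232 & 0xFFFF = 22303

22303


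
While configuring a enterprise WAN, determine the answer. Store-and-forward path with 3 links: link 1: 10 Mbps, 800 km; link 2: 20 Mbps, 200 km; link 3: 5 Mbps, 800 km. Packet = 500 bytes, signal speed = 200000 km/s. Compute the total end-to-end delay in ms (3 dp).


Packet = 500 bytes = 4000 bits. Store-and-forward: sum (t_trans + t_prop) per link.
Link 1: t_trans = 4000/(10*10^6) s = 0.4000 ms; t_prop = 800/200000 s = 4.0000 ms; subtotal = 4.4000 ms
Link 2: t_trans = 4000/(20*10^6) s = 0.2000 ms; t_prop = 200/200000 s = 1.0000 ms; subtotal = 1.2000 ms
Link 3: t_trans = 4000/(5*10^6) s = 0.8000 ms; t_prop = 800/200000 s = 4.0000 ms; subtotal = 4.8000 ms
End-to-end = 4.4000 + 1.2000 + 4.8000 = 10.4000 ms -> 10.400 ms (3 dp)

10.400


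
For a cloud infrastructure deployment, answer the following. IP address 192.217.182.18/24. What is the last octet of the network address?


Given: IP = 192.217.182.18, prefix = /24
Subnet mask = 255.255.255.0
Last octet of IP: 18
Last octet of mask: 0
Network last octet = 18 AND 0 = 0

0


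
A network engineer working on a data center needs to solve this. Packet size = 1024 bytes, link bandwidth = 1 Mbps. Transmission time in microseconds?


Given: packet = 1024 bytes, bandwidth = 1 Mbps
Packet in bits = 1024 * 8 = 8192 bits
Bandwidth = 1 * 10^6 = 1000000 bps
Time = 8192 / 1000000 seconds
Time in us = 8192 * 10^6 / 1000000 = 8192

8192


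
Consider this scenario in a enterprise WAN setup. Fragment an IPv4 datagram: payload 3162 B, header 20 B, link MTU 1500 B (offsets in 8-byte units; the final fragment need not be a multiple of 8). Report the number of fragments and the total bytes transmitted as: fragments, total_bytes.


Max data per non-final fragment = floor((MTU - header)/8)*8 = floor((1500 - 20)/8)*8 = floor(1480/8)*8 = 1480 B
Final fragment needs no 8-byte alignment: it can carry up to MTU - header = 1480 B
Non-final fragments needed = ceil((payload - 1480) / 1480) = ceil(1682/1480) = ceil(1.1365) = 2
Number of fragments = 2 + 1 = 3
Fragment sizes (data): 2 * 1480 B + 202 B (last, 202 <= 1480 OK)
Total bytes sent = payload + n_frags * header = 3162 + 3*20 = 3162 + 60 = 3222 B

3, 3222


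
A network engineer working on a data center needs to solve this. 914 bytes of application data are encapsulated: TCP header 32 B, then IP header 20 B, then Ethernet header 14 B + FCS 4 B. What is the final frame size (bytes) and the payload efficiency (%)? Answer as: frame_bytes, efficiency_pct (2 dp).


TCP segment = 914 + 32 = 946 B
IP packet = 946 + 20 = 966 B
Ethernet frame = 966 + 14 + 4 = 984 B
Efficiency = app / frame = 914 / 984 = 0.928862 = 92.8862% -> 92.89% (2 dp)

984, 92.89


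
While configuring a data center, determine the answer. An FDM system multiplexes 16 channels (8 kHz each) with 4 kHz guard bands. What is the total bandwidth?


Given: 16 channels, 8 kHz each, guard = 4 kHz
Channel bandwidth = 16 * 8 = 128 kHz
Guard bands = 15 gaps * 4 kHz = 60 kHz
Total = 128 + 60 = 188 kHz

188


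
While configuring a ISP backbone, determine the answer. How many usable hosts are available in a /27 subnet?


Given: subnet mask /27
Host bits = 32 - 27 = 5
Total addresses = 2^5 = 32
Usable hosts = 32 - 2 (network + broadcast) = 30

30


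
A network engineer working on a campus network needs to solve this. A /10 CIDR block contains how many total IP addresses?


Given: CIDR prefix /10
Host bits = 32 - 10 = 22
Total addresses = 2^22 = 4194304

4194304


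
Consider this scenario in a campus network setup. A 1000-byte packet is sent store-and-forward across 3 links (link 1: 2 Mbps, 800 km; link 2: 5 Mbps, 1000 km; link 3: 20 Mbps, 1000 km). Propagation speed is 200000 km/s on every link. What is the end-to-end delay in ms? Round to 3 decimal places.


Packet = 1000 bytes = 8000 bits. Store-and-forward: sum (t_trans + t_prop) per link.
Link 1: t_trans = 8000/(2*10^6) s = 4.0000 ms; t_prop = 800/200000 s = 4.0000 ms; subtotal = 8.0000 ms
Link 2: t_trans = 8000/(5*10^6) s = 1.6000 ms; t_prop = 1000/200000 s = 5.0000 ms; subtotal = 6.6000 ms
Link 3: t_trans = 8000/(20*10^6) s = 0.4000 ms; t_prop = 1000/200000 s = 5.0000 ms; subtotal = 5.4000 ms
End-to-end = 8.0000 + 6.6000 + 5.4000 = 20.0000 ms -> 20.000 ms (3 dp)

20.000


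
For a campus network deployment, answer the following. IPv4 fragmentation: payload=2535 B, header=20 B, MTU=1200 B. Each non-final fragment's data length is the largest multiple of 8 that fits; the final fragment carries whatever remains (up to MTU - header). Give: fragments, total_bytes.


Max data per non-final fragment = floor((MTU - header)/8)*8 = floor((1200 - 20)/8)*8 = floor(1180/8)*8 = 1176 B
Final fragment needs no 8-byte alignment: it can carry up to MTU - header = 1180 B
Non-final fragments needed = ceil((payload - 1180) / 1176) = ceil(1355/1176) = ceil(1.1522) = 2
Number of fragments = 2 + 1 = 3
Fragment sizes (data): 2 * 1176 B + 183 B (last, 183 <= 1180 OK)
Total bytes sent = payload + n_frags * header = 2535 + 3*20 = 2535 + 60 = 2595 B

3, 2595


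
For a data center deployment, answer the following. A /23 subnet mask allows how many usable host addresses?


Given: subnet mask /23
Host bits = 32 - 23 = 9
Total addresses = 2^9 = 512
Usable hosts = 512 - 2 (network + broadcast) = 510

510


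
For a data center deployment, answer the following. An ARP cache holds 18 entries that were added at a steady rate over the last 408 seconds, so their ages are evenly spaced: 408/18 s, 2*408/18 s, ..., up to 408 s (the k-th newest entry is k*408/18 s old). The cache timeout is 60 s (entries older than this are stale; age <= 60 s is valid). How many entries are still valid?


Ages are k * 408/18 s for k = 1..18 (spacing = 22.6667 s).
Entry k is valid iff k * 408/18 <= 60 iff k <= 18 * 60 / 408 = 2.6471
n_valid = floor(2.6471) = 2
(n_stale = 18 - 2 = 16)

2


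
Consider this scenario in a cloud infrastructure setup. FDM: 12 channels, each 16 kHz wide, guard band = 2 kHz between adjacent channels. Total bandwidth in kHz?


Given: 12 channels, 16 kHz each, guard = 2 kHz
Channel bandwidth = 12 * 16 = 192 kHz
Guard bands = 11 gaps * 2 kHz = 22 kHz
Total = 192 + 22 = 214 kHz

214


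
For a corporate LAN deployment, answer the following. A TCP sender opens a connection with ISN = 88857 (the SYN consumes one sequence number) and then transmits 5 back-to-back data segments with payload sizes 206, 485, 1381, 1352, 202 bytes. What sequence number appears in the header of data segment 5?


The SYN occupies sequence number ISN = 88857, so the first data byte is ISN + 1 = 88858.
SEQ of data segment i = (ISN + 1) + sum of payload sizes of segments 1..i-1.
Segment 1: SEQ = 88858, payload = 206 bytes
Segment 2: SEQ = 89064, payload = 485 bytes
Segment 3: SEQ = 89549, payload = 1381 bytes
Segment 4: SEQ = 90930, payload = 1352 bytes
Segment 5: SEQ = 92282, payload = 202 bytes
SEQ of segment 5 = 88858 + 206 + 485 + 1381 + 1352 = 92282

92282


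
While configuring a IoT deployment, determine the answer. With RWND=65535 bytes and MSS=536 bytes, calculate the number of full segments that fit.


Given: RWND = 65535 bytes, MSS = 536 bytes
Full segments = floor(RWND / MSS)
Full segments = floor(65535 / 536)
Full segments = floor(122.2668) = 122

122


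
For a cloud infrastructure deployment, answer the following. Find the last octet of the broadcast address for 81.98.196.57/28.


Given: IP = 81.98.196.57, prefix = /28
Host bits = 32 - 28 = 4
Network last octet = 57 AND mask = 48
Host part size = 2^4 - 1 = 15
Broadcast last octet = 48 OR 15 = 63

63


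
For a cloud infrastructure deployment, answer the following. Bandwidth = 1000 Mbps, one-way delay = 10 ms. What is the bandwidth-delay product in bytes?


Given: bandwidth = 1000 Mbps, delay = 10 ms
BDP in bits = 1000 * 10^6 * 10 / 1000
BDP in bits = 10000000
BDP in bytes = 10000000 / 8 = 1250000

1250000


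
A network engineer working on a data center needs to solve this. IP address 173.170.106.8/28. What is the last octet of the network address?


Given: IP = 173.170.106.8, prefix = /28
Subnet mask = 255.255.255.240
Last octet of IP: 8
Last octet of mask: 240
Network last octet = 8 AND 240 = 0

0


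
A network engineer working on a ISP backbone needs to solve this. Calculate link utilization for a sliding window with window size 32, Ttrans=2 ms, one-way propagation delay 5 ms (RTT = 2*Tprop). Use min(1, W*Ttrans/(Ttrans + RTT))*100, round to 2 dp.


Given: W = 32, Ttrans = 2 ms, RTT = 10 ms (= 2 * Tprop, Tprop = 5 ms)
Cycle time = Ttrans + RTT = 2 + 10 = 12 ms (first packet sent until its ACK returns)
W * Ttrans = 32 * 2 = 64 ms of sending per cycle
W * Ttrans / (Ttrans + RTT) = 64 / 12 = 5.333333
U = min(1, 5.333333) = 1.000000
U% = 100.00%

100.00


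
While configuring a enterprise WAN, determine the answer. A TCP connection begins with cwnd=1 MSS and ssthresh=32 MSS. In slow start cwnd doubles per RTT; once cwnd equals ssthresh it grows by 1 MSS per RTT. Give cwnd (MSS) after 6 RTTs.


RTT 0: cwnd = 1 MSS (initial)
RTT 1: cwnd = 2 MSS (slow start, doubled)
RTT 2: cwnd = 4 MSS (slow start, doubled)
RTT 3: cwnd = 8 MSS (slow start, doubled)
RTT 4: cwnd = 16 MSS (slow start, doubled)
RTT 5: cwnd = 32 MSS (slow start, doubled)
RTT 6: cwnd = 33 MSS (congestion avoidance, +1)

33


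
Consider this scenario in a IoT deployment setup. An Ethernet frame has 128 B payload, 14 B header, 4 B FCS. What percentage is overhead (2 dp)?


Given: payload = 128 B, header = 14 B, trailer = 4 B
Overhead bytes = header + trailer = 14 + 4 = 18
Total frame = payload + overhead = 128 + 18 = 146
Overhead % = 18 / 146 * 100 = 12.3288% -> 12.33% (2 dp)

12.33


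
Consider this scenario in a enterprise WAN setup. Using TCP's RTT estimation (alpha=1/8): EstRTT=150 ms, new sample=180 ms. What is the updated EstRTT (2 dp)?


Given: EstRTT = 150 ms, SampleRTT = 180 ms, alpha = 1/8
New EstRTT = (1 - alpha) * EstRTT + alpha * SampleRTT
(7/8) * 150 = 131.25
(1/8) * 180 = 22.5
New EstRTT = 131.25 + 22.5 = 153.75 ms -> 153.75 ms (2 dp)

153.75


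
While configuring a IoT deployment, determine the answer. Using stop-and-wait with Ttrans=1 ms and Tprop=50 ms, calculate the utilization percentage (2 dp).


Given: Ttrans = 1 ms, Tprop = 50 ms
RTT = 2 * Tprop = 2 * 50 = 100 ms
U = Ttrans / (Ttrans + RTT)
U = 1 / (1 + 100)
U = 1 / 101 = 0.009901
U% = 0.99%

0.99


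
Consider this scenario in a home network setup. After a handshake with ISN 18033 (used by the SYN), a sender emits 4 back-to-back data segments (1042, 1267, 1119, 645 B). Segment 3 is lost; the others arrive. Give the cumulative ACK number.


SYN uses sequence number 18033; first data byte = ISN + 1 = 18034.
Segment 1: SEQ = 18034, len = 1042 B, covers [18034, 19075]
Segment 2: SEQ = 19076, len = 1267 B, covers [19076, 20342]
Segment 3: SEQ = 20343, len = 1119 B, covers [20343, 21461] [LOST]
Segment 4: SEQ = 21462, len = 645 B, covers [21462, 22106]
In-order data received: bytes [18034, 20342] (segments 1..2).
Segment 3 missing -> gap begins at byte 20343; later segments buffered out of order.
Cumulative ACK = next expected in-order byte = 18034 + 1042 + 1267 = 20343

20343


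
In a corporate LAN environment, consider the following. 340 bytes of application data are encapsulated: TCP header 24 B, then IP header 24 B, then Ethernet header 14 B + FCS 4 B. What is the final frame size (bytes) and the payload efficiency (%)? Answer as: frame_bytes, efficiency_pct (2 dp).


TCP segment = 340 + 24 = 364 B
IP packet = 364 + 24 = 388 B
Ethernet frame = 388 + 14 + 4 = 406 B
Efficiency = app / frame = 340 / 406 = 0.837438 = 83.7438% -> 83.74% (2 dp)

406, 83.74


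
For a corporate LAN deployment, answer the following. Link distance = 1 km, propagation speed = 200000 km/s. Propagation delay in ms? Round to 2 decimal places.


Given: distance = 1 km, speed = 200000 km/s
Delay = distance / speed = 1 / 200000 seconds
Delay in ms = 1 * 1000 / 200000
Delay = 0.0050 ms
Rounded to 2 dp = 0.01 ms

0.01


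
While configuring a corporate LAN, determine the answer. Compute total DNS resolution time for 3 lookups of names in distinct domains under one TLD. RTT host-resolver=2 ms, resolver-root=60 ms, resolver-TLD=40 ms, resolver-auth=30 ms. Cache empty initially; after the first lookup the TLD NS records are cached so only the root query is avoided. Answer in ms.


Lookup 1 (cold cache): local + root + TLD + auth = 2 + 60 + 40 + 30 = 132 ms
Lookups 2..3 (TLD NS cached -> skip root; new domain -> still ask TLD and auth): local + TLD + auth = 2 + 40 + 30 = 72 ms each
Remaining 2 lookups: 2 * 72 = 144 ms
Total = 132 + 144 = 276 ms

276


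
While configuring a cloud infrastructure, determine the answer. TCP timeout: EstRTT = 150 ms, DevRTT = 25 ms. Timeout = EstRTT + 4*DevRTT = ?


Given: EstRTT = 150 ms, DevRTT = 25 ms
Timeout = EstRTT + 4 * DevRTT
4 * DevRTT = 4 * 25 = 100
Timeout = 150 + 100 = 250 ms

250


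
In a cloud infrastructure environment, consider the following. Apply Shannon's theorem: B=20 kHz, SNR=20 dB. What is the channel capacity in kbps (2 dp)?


Given: B = 20 kHz, SNR = 20 dB
SNR linear = 10^(20/10) = 100
1 + SNR = 101
log2(101) = 6.6582114828
C = 20 * 1000 * 6.6582114828 = 133164.2297 bps
C = 133.164230 kbps -> 133.16 kbps (2 dp)

133.16


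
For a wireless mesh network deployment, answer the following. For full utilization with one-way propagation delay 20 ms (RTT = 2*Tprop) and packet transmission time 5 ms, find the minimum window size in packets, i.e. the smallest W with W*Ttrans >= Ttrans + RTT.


Given: Ttrans = 5 ms, RTT = 40 ms (= 2 * Tprop, Tprop = 20 ms)
Time until first ACK returns = Ttrans + RTT = 5 + 40 = 45 ms
Need W * Ttrans >= Ttrans + RTT  ->  W >= (Ttrans + RTT) / Ttrans
(Ttrans + RTT) / Ttrans = 45 / 5 = 9
W_min = ceil(9) = 9

9


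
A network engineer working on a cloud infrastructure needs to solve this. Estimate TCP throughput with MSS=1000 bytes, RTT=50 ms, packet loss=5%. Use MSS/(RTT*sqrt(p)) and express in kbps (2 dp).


Given: MSS = 1000 bytes, RTT = 50 ms, loss = 5%
RTT in seconds = 50 / 1000 = 0.05
Loss rate = 5% = 0.05
sqrt(loss) = sqrt(0.05) = 0.223606797750
Throughput (bytes/s) = 1000 / (0.05 * 0.223606797750) = 89442.7191
Throughput (kbps) = 89442.7191 * 8 / 1000 = 715.541753 -> 715.54 kbps (2 dp)

715.54


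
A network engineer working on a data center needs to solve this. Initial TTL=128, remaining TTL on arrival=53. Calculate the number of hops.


Given: initial TTL = 128, received TTL = 53
Hops = initial TTL - received TTL
Hops = 128 - 53 = 75

75


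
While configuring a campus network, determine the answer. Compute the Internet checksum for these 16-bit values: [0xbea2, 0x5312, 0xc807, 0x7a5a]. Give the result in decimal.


Given words: [0xbea2, 0x5312, 0xc807, 0x7a5a]
Step 1: Sum all words
Raw sum = 48802 + 21266 + 51207 + 31322 = 152597
Step 2: Fold carry: (21525 + 2) = 21527
One's complement = ~21527 & 0xFFFF = 44008

44008


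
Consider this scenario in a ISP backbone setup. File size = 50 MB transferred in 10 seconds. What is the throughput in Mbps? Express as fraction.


Given: file = 50 MB, time = 10 s
File in Mb = 50 * 8 = 400 Mb
Throughput = 400 / 10 Mbps
Throughput = 40 Mbps

40


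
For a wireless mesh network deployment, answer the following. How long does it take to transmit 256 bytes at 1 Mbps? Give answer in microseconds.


Given: packet = 256 bytes, bandwidth = 1 Mbps
Packet in bits = 256 * 8 = 2048 bits
Bandwidth = 1 * 10^6 = 1000000 bps
Time = 2048 / 1000000 seconds
Time in us = 2048 * 10^6 / 1000000 = 2048

2048


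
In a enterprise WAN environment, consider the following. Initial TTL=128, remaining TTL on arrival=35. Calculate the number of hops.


Given: initial TTL = 128, received TTL = 35
Hops = initial TTL - received TTL
Hops = 128 - 35 = 93

93


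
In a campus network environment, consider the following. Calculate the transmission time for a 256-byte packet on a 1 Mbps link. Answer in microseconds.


Given: packet = 256 bytes, bandwidth = 1 Mbps
Packet in bits = 256 * 8 = 2048 bits
Bandwidth = 1 * 10^6 = 1000000 bps
Time = 2048 / 1000000 seconds
Time in us = 2048 * 10^6 / 1000000 = 2048

2048


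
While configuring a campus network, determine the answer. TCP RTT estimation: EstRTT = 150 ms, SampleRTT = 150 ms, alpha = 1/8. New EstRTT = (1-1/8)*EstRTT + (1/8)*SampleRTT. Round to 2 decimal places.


Given: EstRTT = 150 ms, SampleRTT = 150 ms, alpha = 1/8
New EstRTT = (1 - alpha) * EstRTT + alpha * SampleRTT
(7/8) * 150 = 131.25
(1/8) * 150 = 18.75
New EstRTT = 131.25 + 18.75 = 150 ms -> 150.00 ms (2 dp)

150.00


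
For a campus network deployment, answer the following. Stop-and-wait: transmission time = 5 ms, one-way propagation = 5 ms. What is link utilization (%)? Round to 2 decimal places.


Given: Ttrans = 5 ms, Tprop = 5 ms
RTT = 2 * Tprop = 2 * 5 = 10 ms
U = Ttrans / (Ttrans + RTT)
U = 5 / (5 + 10)
U = 5 / 15 = 0.333333
U% = 33.33%

33.33


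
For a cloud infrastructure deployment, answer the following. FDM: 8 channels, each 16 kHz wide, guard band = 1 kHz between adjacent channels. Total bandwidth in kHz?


Given: 8 channels, 16 kHz each, guard = 1 kHz
Channel bandwidth = 8 * 16 = 128 kHz
Guard bands = 7 gaps * 1 kHz = 7 kHz
Total = 128 + 7 = 135 kHz

135


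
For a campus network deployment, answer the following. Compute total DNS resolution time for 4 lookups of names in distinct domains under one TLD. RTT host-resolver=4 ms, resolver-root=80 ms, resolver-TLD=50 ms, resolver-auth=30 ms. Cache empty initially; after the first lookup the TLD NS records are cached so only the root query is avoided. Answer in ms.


Lookup 1 (cold cache): local + root + TLD + auth = 4 + 80 + 50 + 30 = 164 ms
Lookups 2..4 (TLD NS cached -> skip root; new domain -> still ask TLD and auth): local + TLD + auth = 4 + 50 + 30 = 84 ms each
Remaining 3 lookups: 3 * 84 = 252 ms
Total = 164 + 252 = 416 ms

416


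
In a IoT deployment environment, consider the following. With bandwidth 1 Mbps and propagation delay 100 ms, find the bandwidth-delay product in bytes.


Given: bandwidth = 1 Mbps, delay = 100 ms
BDP in bits = 1 * 10^6 * 100 / 1000
BDP in bits = 100000
BDP in bytes = 100000 / 8 = 12500

12500


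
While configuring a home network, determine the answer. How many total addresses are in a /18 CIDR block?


Given: CIDR prefix /18
Host bits = 32 - 18 = 14
Total addresses = 2^14 = 16384

16384


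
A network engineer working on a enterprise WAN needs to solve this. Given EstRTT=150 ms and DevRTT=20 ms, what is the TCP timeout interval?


Given: EstRTT = 150 ms, DevRTT = 20 ms
Timeout = EstRTT + 4 * DevRTT
4 * DevRTT = 4 * 20 = 80
Timeout = 150 + 80 = 230 ms

230


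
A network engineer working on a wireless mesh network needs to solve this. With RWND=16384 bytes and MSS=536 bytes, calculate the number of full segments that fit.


Given: RWND = 16384 bytes, MSS = 536 bytes
Full segments = floor(RWND / MSS)
Full segments = floor(16384 / 536)
Full segments = floor(30.5672) = 30

30


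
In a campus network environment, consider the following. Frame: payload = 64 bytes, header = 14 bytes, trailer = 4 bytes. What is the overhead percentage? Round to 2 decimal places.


Given: payload = 64 B, header = 14 B, trailer = 4 B
Overhead bytes = header + trailer = 14 + 4 = 18
Total frame = payload + overhead = 64 + 18 = 82
Overhead % = 18 / 82 * 100 = 21.9512% -> 21.95% (2 dp)

21.95


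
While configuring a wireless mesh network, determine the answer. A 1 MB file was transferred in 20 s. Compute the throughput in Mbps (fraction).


Given: file = 1 MB, time = 20 s
File in Mb = 1 * 8 = 8 Mb
Throughput = 8 / 20 Mbps
Throughput = 2/5 Mbps

2/5


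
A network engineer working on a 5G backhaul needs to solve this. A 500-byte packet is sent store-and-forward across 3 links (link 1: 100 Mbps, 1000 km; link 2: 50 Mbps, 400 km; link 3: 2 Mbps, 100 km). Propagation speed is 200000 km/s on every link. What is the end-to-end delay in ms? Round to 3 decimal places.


Packet = 500 bytes = 4000 bits. Store-and-forward: sum (t_trans + t_prop) per link.
Link 1: t_trans = 4000/(100*10^6) s = 0.0400 ms; t_prop = 1000/200000 s = 5.0000 ms; subtotal = 5.0400 ms
Link 2: t_trans = 4000/(50*10^6) s = 0.0800 ms; t_prop = 400/200000 s = 2.0000 ms; subtotal = 2.0800 ms
Link 3: t_trans = 4000/(2*10^6) s = 2.0000 ms; t_prop = 100/200000 s = 0.5000 ms; subtotal = 2.5000 ms
End-to-end = 5.0400 + 2.0800 + 2.5000 = 9.6200 ms -> 9.620 ms (3 dp)

9.620


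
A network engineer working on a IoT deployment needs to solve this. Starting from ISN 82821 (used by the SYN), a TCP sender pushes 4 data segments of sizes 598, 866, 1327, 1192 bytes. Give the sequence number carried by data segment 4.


The SYN occupies sequence number ISN = 82821, so the first data byte is ISN + 1 = 82822.
SEQ of data segment i = (ISN + 1) + sum of payload sizes of segments 1..i-1.
Segment 1: SEQ = 82822, payload = 598 bytes
Segment 2: SEQ = 83420, payload = 866 bytes
Segment 3: SEQ = 84286, payload = 1327 bytes
Segment 4: SEQ = 85613, payload = 1192 bytes
SEQ of segment 4 = 82822 + 598 + 866 + 1327 = 85613

85613


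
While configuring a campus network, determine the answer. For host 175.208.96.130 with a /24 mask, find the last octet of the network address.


Given: IP = 175.208.96.130, prefix = /24
Subnet mask = 255.255.255.0
Last octet of IP: 130
Last octet of mask: 0
Network last octet = 130 AND 0 = 0

0


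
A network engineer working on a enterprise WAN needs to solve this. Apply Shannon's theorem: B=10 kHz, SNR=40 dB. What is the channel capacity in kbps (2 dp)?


Given: B = 10 kHz, SNR = 40 dB
SNR linear = 10^(40/10) = 10000
1 + SNR = 10001
log2(10001) = 13.2878566418
C = 10 * 1000 * 13.2878566418 = 132878.5664 bps
C = 132.878566 kbps -> 132.88 kbps (2 dp)

132.88


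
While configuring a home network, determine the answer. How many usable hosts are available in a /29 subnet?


Given: subnet mask /29
Host bits = 32 - 29 = 3
Total addresses = 2^3 = 8
Usable hosts = 8 - 2 (network + broadcast) = 6

6


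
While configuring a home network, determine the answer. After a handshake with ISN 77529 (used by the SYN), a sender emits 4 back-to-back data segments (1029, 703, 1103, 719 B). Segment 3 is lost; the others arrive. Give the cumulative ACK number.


SYN uses sequence number 77529; first data byte = ISN + 1 = 77530.
Segment 1: SEQ = 77530, len = 1029 B, covers [77530, 78558]
Segment 2: SEQ = 78559, len = 703 B, covers [78559, 79261]
Segment 3: SEQ = 79262, len = 1103 B, covers [79262, 80364] [LOST]
Segment 4: SEQ = 80365, len = 719 B, covers [80365, 81083]
In-order data received: bytes [77530, 79261] (segments 1..2).
Segment 3 missing -> gap begins at byte 79262; later segments buffered out of order.
Cumulative ACK = next expected in-order byte = 77530 + 1029 + 703 = 79262

79262


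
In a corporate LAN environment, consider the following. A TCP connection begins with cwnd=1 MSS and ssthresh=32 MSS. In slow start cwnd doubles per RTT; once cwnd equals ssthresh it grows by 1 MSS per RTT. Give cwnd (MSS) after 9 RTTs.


RTT 0: cwnd = 1 MSS (initial)
RTT 1: cwnd = 2 MSS (slow start, doubled)
RTT 2: cwnd = 4 MSS (slow start, doubled)
RTT 3: cwnd = 8 MSS (slow start, doubled)
RTT 4: cwnd = 16 MSS (slow start, doubled)
RTT 5: cwnd = 32 MSS (slow start, doubled)
RTT 6: cwnd = 33 MSS (congestion avoidance, +1)
RTT 7: cwnd = 34 MSS (congestion avoidance, +1)
RTT 8: cwnd = 35 MSS (congestion avoidance, +1)
RTT 9: cwnd = 36 MSS (congestion avoidance, +1)

36


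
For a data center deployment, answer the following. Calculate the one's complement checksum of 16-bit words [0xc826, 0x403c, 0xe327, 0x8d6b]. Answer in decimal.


Given words: [0xc826, 0x403c, 0xe327, 0x8d6b]
Step 1: Sum all words
Raw sum = 51238 + 16444 + 58151 + 36203 = 162036
Step 2: Fold carry: (30964 + 2) = 30966
One's complement = ~30966 & 0xFFFF = 34569

34569


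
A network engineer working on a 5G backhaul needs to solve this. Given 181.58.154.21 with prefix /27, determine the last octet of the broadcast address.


Given: IP = 181.58.154.21, prefix = /27
Host bits = 32 - 27 = 5
Network last octet = 21 AND mask = 0
Host part size = 2^5 - 1 = 31
Broadcast last octet = 0 OR 31 = 31

31


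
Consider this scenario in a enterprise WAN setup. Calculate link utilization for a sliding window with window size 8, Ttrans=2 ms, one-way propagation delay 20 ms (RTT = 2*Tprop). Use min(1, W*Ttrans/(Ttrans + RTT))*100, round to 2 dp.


Given: W = 8, Ttrans = 2 ms, RTT = 40 ms (= 2 * Tprop, Tprop = 20 ms)
Cycle time = Ttrans + RTT = 2 + 40 = 42 ms (first packet sent until its ACK returns)
W * Ttrans = 8 * 2 = 16 ms of sending per cycle
W * Ttrans / (Ttrans + RTT) = 16 / 42 = 0.380952
U = min(1, 0.380952) = 0.380952
U% = 38.10%

38.10


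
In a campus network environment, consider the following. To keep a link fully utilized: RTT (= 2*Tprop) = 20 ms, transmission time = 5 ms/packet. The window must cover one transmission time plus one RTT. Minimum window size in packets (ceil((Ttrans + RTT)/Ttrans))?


Given: Ttrans = 5 ms, RTT = 20 ms (= 2 * Tprop, Tprop = 10 ms)
Time until first ACK returns = Ttrans + RTT = 5 + 20 = 25 ms
Need W * Ttrans >= Ttrans + RTT  ->  W >= (Ttrans + RTT) / Ttrans
(Ttrans + RTT) / Ttrans = 25 / 5 = 5
W_min = ceil(5) = 5

5


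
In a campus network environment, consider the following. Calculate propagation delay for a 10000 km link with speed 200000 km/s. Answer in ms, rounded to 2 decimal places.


Given: distance = 10000 km, speed = 200000 km/s
Delay = distance / speed = 10000 / 200000 seconds
Delay in ms = 10000 * 1000 / 200000
Delay = 50.0000 ms
Rounded to 2 dp = 50.00 ms

50.00


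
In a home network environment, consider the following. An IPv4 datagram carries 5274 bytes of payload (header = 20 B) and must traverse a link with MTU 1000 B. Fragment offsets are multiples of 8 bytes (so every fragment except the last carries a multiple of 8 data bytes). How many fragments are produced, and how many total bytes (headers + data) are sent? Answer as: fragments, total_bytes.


Max data per non-final fragment = floor((MTU - header)/8)*8 = floor((1000 - 20)/8)*8 = floor(980/8)*8 = 976 B
Final fragment needs no 8-byte alignment: it can carry up to MTU - header = 980 B
Non-final fragments needed = ceil((payload - 980) / 976) = ceil(4294/976) = ceil(4.3996) = 5
Number of fragments = 5 + 1 = 6
Fragment sizes (data): 5 * 976 B + 394 B (last, 394 <= 980 OK)
Total bytes sent = payload + n_frags * header = 5274 + 6*20 = 5274 + 120 = 5394 B

6, 5394


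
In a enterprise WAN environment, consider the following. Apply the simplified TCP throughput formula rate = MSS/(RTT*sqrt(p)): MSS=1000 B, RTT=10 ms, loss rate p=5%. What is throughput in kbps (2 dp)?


Given: MSS = 1000 bytes, RTT = 10 ms, loss = 5%
RTT in seconds = 10 / 1000 = 0.01
Loss rate = 5% = 0.05
sqrt(loss) = sqrt(0.05) = 0.223606797750
Throughput (bytes/s) = 1000 / (0.01 * 0.223606797750) = 447213.5955
Throughput (kbps) = 447213.5955 * 8 / 1000 = 3577.708764 -> 3577.71 kbps (2 dp)

3577.71


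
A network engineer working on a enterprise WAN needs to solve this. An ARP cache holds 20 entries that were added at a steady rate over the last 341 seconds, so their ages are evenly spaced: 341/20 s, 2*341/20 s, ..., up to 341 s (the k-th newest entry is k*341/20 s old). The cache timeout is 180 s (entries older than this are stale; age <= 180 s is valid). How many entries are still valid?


Ages are k * 341/20 s for k = 1..20 (spacing = 17.0500 s).
Entry k is valid iff k * 341/20 <= 180 iff k <= 20 * 180 / 341 = 10.5572
n_valid = floor(10.5572) = 10
(n_stale = 20 - 10 = 10)

10


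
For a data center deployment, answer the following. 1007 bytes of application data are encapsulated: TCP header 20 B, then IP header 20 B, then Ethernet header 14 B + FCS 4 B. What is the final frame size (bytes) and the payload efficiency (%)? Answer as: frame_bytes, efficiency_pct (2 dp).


TCP segment = 1007 + 20 = 1027 B
IP packet = 1027 + 20 = 1047 B
Ethernet frame = 1047 + 14 + 4 = 1065 B
Efficiency = app / frame = 1007 / 1065 = 0.945540 = 94.5540% -> 94.55% (2 dp)

1065, 94.55


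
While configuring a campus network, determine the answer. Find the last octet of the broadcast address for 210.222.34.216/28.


Given: IP = 210.222.34.216, prefix = /28
Host bits = 32 - 28 = 4
Network last octet = 216 AND mask = 208
Host part size = 2^4 - 1 = 15
Broadcast last octet = 208 OR 15 = 223

223


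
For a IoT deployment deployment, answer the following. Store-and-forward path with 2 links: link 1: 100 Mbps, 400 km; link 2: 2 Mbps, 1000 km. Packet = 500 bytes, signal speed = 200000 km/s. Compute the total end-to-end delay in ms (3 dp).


Packet = 500 bytes = 4000 bits. Store-and-forward: sum (t_trans + t_prop) per link.
Link 1: t_trans = 4000/(100*10^6) s = 0.0400 ms; t_prop = 400/200000 s = 2.0000 ms; subtotal = 2.0400 ms
Link 2: t_trans = 4000/(2*10^6) s = 2.0000 ms; t_prop = 1000/200000 s = 5.0000 ms; subtotal = 7.0000 ms
End-to-end = 2.0400 + 7.0000 = 9.0400 ms -> 9.040 ms (3 dp)

9.040


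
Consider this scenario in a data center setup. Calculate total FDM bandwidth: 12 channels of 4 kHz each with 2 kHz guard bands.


Given: 12 channels, 4 kHz each, guard = 2 kHz
Channel bandwidth = 12 * 4 = 48 kHz
Guard bands = 11 gaps * 2 kHz = 22 kHz
Total = 48 + 22 = 70 kHz

70


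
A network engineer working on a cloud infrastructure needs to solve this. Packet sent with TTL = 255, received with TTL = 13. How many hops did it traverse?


Given: initial TTL = 255, received TTL = 13
Hops = initial TTL - received TTL
Hops = 255 - 13 = 242

242


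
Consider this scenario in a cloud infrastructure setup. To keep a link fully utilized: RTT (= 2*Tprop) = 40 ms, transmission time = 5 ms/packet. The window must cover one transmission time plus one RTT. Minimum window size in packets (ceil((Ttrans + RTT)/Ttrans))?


Given: Ttrans = 5 ms, RTT = 40 ms (= 2 * Tprop, Tprop = 20 ms)
Time until first ACK returns = Ttrans + RTT = 5 + 40 = 45 ms
Need W * Ttrans >= Ttrans + RTT  ->  W >= (Ttrans + RTT) / Ttrans
(Ttrans + RTT) / Ttrans = 45 / 5 = 9
W_min = ceil(9) = 9

9


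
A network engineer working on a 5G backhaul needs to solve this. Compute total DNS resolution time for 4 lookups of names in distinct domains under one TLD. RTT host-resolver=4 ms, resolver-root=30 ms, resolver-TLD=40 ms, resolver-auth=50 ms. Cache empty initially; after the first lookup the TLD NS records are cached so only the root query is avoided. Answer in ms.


Lookup 1 (cold cache): local + root + TLD + auth = 4 + 30 + 40 + 50 = 124 ms
Lookups 2..4 (TLD NS cached -> skip root; new domain -> still ask TLD and auth): local + TLD + auth = 4 + 40 + 50 = 94 ms each
Remaining 3 lookups: 3 * 94 = 282 ms
Total = 124 + 282 = 406 ms

406


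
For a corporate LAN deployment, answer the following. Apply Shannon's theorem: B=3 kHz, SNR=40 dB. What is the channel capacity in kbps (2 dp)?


Given: B = 3 kHz, SNR = 40 dB
SNR linear = 10^(40/10) = 10000
1 + SNR = 10001
log2(10001) = 13.2878566418
C = 3 * 1000 * 13.2878566418 = 39863.5699 bps
C = 39.863570 kbps -> 39.86 kbps (2 dp)

39.86


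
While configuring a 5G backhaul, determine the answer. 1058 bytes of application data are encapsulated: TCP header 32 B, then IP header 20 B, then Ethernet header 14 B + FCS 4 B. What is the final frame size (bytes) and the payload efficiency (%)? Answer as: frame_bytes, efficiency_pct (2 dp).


TCP segment = 1058 + 32 = 1090 B
IP packet = 1090 + 20 = 1110 B
Ethernet frame = 1110 + 14 + 4 = 1128 B
Efficiency = app / frame = 1058 / 1128 = 0.937943 = 93.7943% -> 93.79% (2 dp)

1128, 93.79


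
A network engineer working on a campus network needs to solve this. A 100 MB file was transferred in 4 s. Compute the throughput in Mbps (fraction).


Given: file = 100 MB, time = 4 s
File in Mb = 100 * 8 = 800 Mb
Throughput = 800 / 4 Mbps
Throughput = 200 Mbps

200


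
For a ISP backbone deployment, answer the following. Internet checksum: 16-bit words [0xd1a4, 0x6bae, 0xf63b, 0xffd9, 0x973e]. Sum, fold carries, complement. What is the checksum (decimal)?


Given words: [0xd1a4, 0x6bae, 0xf63b, 0xffd9, 0x973e]
Step 1: Sum all words
Raw sum = 53668 + 27566 + 63035 + 65497 + 38718 = 248484
Step 2: Fold carry: (51876 + 3) = 51879
One's complement = ~51879 & 0xFFFF = 13656

13656


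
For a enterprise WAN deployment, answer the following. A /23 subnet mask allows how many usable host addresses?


Given: subnet mask /23
Host bits = 32 - 23 = 9
Total addresses = 2^9 = 512
Usable hosts = 512 - 2 (network + broadcast) = 510

510


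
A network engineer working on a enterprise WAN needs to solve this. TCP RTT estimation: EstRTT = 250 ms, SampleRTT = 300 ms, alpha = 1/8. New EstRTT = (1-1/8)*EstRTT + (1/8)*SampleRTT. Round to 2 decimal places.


Given: EstRTT = 250 ms, SampleRTT = 300 ms, alpha = 1/8
New EstRTT = (1 - alpha) * EstRTT + alpha * SampleRTT
(7/8) * 250 = 218.75
(1/8) * 300 = 37.5
New EstRTT = 218.75 + 37.5 = 256.25 ms -> 256.25 ms (2 dp)

256.25


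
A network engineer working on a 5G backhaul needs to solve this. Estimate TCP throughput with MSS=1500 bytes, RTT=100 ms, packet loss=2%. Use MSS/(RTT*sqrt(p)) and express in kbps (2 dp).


Given: MSS = 1500 bytes, RTT = 100 ms, loss = 2%
RTT in seconds = 100 / 1000 = 0.1
Loss rate = 2% = 0.02
sqrt(loss) = sqrt(0.02) = 0.141421356237
Throughput (bytes/s) = 1500 / (0.1 * 0.141421356237) = 106066.0172
Throughput (kbps) = 106066.0172 * 8 / 1000 = 848.528137 -> 848.53 kbps (2 dp)

848.53


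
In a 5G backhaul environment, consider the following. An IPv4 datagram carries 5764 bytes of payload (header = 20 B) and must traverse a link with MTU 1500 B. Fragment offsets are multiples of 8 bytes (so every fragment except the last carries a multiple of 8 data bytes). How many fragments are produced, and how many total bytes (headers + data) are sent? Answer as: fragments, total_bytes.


Max data per non-final fragment = floor((MTU - header)/8)*8 = floor((1500 - 20)/8)*8 = floor(1480/8)*8 = 1480 B
Final fragment needs no 8-byte alignment: it can carry up to MTU - header = 1480 B
Non-final fragments needed = ceil((payload - 1480) / 1480) = ceil(4284/1480) = ceil(2.8946) = 3
Number of fragments = 3 + 1 = 4
Fragment sizes (data): 3 * 1480 B + 1324 B (last, 1324 <= 1480 OK)
Total bytes sent = payload + n_frags * header = 5764 + 4*20 = 5764 + 80 = 5844 B

4, 5844


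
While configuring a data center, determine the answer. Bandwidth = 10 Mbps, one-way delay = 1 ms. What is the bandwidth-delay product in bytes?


Given: bandwidth = 10 Mbps, delay = 1 ms
BDP in bits = 10 * 10^6 * 1 / 1000
BDP in bits = 10000
BDP in bytes = 10000 / 8 = 1250

1250


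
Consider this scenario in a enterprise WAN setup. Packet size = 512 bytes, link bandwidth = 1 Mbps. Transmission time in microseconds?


Given: packet = 512 bytes, bandwidth = 1 Mbps
Packet in bits = 512 * 8 = 4096 bits
Bandwidth = 1 * 10^6 = 1000000 bps
Time = 4096 / 1000000 seconds
Time in us = 4096 * 10^6 / 1000000 = 4096

4096


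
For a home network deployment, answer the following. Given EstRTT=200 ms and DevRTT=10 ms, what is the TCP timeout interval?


Given: EstRTT = 200 ms, DevRTT = 10 ms
Timeout = EstRTT + 4 * DevRTT
4 * DevRTT = 4 * 10 = 40
Timeout = 200 + 40 = 240 ms

240
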